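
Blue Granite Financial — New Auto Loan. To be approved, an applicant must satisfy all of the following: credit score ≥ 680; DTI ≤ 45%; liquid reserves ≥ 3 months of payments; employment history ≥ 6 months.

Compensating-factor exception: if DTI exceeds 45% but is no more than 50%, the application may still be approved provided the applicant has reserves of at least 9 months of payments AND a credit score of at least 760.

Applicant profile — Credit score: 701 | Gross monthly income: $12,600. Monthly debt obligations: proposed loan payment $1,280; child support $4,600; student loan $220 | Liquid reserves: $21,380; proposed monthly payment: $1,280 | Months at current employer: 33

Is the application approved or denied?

Credit score 701 ≥ 680 (meets base)
Total debts = (1,280 + 4,600 + 220) = 6,100. DTI = 6,100/12,600 = 48.4% > 45% — standard DTI limit exceeded.
Reserves = 21,380/1,280 = 16.7 months ≥ 3
Employment 33 ≥ 6 months
48.4% falls in the override range (45%–50%), so the compensating-factor test applies.
Override check — reserves: 16.7 mo (ok); score: 701 (below 760).
Override conditions not both satisfied; exception does not apply.

Denied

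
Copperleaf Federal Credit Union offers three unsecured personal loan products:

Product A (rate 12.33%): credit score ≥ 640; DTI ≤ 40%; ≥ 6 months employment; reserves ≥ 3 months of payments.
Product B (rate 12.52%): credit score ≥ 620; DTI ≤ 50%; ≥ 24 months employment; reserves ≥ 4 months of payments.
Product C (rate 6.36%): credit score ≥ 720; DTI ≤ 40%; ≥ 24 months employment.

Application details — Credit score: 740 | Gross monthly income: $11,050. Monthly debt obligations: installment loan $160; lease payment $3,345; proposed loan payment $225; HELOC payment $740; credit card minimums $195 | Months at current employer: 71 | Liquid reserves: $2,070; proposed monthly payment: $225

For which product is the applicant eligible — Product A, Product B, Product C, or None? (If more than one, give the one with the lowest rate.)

Product B

Total debts = (160 + 3,345 + 225 + 740 + 195) = 4,665; DTI = 4,665/11,050 = 42.2%.
Reserves = 2,070/225 = 9.2 months.
Product A: score 740 ≥ 640; DTI 42.2% > 40%; employment 71 ≥ 6 mo; reserves 9.2 ≥ 3 mo → does not qualify.
Product B: score 740 ≥ 620; DTI 42.2% ≤ 50%; employment 71 ≥ 24 mo; reserves 9.2 ≥ 4 mo → qualifies.
Product C: score 740 ≥ 720; DTI 42.2% > 40%; employment 71 ≥ 24 mo → does not qualify.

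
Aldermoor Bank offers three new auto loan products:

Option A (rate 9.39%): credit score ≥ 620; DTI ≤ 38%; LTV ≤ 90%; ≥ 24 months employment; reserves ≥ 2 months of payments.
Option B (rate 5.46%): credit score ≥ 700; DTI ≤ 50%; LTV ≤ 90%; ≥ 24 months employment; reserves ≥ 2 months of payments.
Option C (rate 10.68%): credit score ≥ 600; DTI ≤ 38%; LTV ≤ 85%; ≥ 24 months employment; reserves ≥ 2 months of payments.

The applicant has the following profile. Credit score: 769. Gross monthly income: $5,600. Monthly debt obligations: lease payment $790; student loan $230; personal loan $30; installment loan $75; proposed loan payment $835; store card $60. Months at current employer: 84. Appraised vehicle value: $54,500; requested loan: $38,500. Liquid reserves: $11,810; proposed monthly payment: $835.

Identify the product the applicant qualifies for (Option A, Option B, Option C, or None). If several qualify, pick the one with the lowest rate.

Total debts = (790 + 230 + 30 + 75 + 835 + 60) = 2,020; DTI = 2,020/5,600 = 36.1%.
LTV = 38,500/54,500 = 70.6%.
Reserves = 11,810/835 = 14.1 months.
Option A: score 769 ≥ 620; DTI 36.1% ≤ 38%; LTV 70.6% ≤ 90%; employment 84 ≥ 24 mo; reserves 14.1 ≥ 2 mo → qualifies.
Option B: score 769 ≥ 700; DTI 36.1% ≤ 50%; LTV 70.6% ≤ 90%; employment 84 ≥ 24 mo; reserves 14.1 ≥ 2 mo → qualifies.
Option C: score 769 ≥ 600; DTI 36.1% ≤ 38%; LTV 70.6% ≤ 85%; employment 84 ≥ 24 mo; reserves 14.1 ≥ 2 mo → qualifies.
Qualifying: Option A, Option B, Option C. Lowest rate is 5.46% → Option B.

Option B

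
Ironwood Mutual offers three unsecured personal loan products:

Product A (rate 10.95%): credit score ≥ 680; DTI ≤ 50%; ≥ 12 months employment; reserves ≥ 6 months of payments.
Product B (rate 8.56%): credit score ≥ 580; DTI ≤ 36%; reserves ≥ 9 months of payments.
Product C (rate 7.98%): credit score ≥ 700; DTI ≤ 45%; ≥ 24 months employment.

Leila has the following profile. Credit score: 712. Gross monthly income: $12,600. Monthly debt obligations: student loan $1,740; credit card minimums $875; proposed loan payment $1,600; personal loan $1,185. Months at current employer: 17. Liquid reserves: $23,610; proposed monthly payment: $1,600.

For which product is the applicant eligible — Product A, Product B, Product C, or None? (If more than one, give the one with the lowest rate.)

Product A

Total debts = (1,740 + 875 + 1,600 + 1,185) = 5,400; DTI = 5,400/12,600 = 42.9%.
Reserves = 23,610/1,600 = 14.8 months.
Product A: score 712 ≥ 680; DTI 42.9% ≤ 50%; employment 17 ≥ 12 mo; reserves 14.8 ≥ 6 mo → qualifies.
Product B: score 712 ≥ 580; DTI 42.9% > 36%; reserves 14.8 ≥ 9 mo → does not qualify.
Product C: score 712 ≥ 700; DTI 42.9% ≤ 45%; employment 17 < 24 mo → does not qualify.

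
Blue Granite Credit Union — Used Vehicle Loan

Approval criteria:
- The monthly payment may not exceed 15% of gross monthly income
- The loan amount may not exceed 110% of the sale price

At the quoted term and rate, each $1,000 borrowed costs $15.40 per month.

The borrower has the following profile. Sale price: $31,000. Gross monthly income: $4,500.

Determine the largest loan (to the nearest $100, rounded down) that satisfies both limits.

$34,100

Payment cap: 15% × $4,500 = $675/month.
At $15.40 per $1,000, that supports 675/15.40 × 1,000 ≈ $43,831 → $43,800.
LTV cap: 110% × $31,000 = $34,100 → $34,100.
Binding constraint: loan-to-value.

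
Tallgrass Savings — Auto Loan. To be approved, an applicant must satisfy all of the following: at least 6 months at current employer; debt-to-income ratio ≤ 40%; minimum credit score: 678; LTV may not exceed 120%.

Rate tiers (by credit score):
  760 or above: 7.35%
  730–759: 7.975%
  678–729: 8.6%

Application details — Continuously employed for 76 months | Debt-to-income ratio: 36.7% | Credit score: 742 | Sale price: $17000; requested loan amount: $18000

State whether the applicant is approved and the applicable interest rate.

Approved at 7.975%

Credit score 742 ≥ 678 (meets minimum)
Employment 76 ≥ 6 months
LTV = 18,000/17,000 = 105.9% ≤ 120%
DTI 36.7% is within the 40% limit
All requirements met. Score 742 falls in the 730–759 tier → 7.975%.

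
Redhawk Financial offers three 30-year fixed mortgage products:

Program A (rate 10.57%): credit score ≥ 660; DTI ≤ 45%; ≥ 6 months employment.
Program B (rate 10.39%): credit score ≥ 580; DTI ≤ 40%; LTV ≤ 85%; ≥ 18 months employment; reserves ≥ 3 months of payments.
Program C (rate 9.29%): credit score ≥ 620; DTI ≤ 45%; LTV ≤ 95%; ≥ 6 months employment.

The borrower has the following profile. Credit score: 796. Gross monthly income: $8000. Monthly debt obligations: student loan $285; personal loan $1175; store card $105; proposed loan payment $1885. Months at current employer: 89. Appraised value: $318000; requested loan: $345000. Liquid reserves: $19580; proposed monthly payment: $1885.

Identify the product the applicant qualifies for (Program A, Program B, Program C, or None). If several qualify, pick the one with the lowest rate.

Total debts = (285 + 1,175 + 105 + 1,885) = 3,450; DTI = 3,450/8,000 = 43.1%.
LTV = 345,000/318,000 = 108.5%.
Reserves = 19,580/1,885 = 10.4 months.
Program A: score 796 ≥ 660; DTI 43.1% ≤ 45%; employment 89 ≥ 6 mo → qualifies.
Program B: score 796 ≥ 580; DTI 43.1% > 40%; LTV 108.5% > 85%; employment 89 ≥ 18 mo; reserves 10.4 ≥ 3 mo → does not qualify.
Program C: score 796 ≥ 620; DTI 43.1% ≤ 45%; LTV 108.5% > 95%; employment 89 ≥ 6 mo → does not qualify.

Program A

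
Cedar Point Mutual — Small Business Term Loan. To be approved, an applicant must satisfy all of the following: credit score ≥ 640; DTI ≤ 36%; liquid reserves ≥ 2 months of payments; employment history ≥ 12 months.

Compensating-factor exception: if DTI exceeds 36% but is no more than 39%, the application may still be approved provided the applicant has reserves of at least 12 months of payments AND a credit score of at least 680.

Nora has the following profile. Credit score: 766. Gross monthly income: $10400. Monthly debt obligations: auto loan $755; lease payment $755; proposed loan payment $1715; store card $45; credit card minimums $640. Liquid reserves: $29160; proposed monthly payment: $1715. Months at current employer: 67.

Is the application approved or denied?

Approved

Credit score 766 ≥ 640 (meets base)
Total debts = (755 + 755 + 1,715 + 45 + 640) = 3,910. DTI = 3,910/10,400 = 37.6% > 36% — standard DTI limit exceeded.
Reserves = 29,160/1,715 = 17.0 months ≥ 2
Employment 67 ≥ 12 months
37.6% falls in the override range (36%–39%), so the compensating-factor test applies.
Override check — reserves: 17.0 mo (ok); score: 766 (ok).
Both override conditions satisfied; DTI exception granted.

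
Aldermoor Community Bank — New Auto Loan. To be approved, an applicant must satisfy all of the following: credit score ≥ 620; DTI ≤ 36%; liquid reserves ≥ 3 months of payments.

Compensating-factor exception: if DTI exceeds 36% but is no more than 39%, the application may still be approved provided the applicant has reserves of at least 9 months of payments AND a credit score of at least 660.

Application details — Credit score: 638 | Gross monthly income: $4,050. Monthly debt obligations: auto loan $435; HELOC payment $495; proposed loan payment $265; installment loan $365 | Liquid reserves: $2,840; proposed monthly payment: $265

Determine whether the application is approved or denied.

Denied

Credit score 638 ≥ 620 (meets base)
Total debts = (435 + 495 + 265 + 365) = 1,560. DTI: 1,560 ÷ 4,050 = 38.5%, over the 36% base limit.
Reserves: 2,840 ÷ 265 = 10.7 months (meets 3-month minimum)
38.5% falls in the override range (36%–39%), so the compensating-factor test applies.
Reserves 10.7 ≥ 9 months; credit score 638 < 660.
Override conditions not both satisfied; exception does not apply.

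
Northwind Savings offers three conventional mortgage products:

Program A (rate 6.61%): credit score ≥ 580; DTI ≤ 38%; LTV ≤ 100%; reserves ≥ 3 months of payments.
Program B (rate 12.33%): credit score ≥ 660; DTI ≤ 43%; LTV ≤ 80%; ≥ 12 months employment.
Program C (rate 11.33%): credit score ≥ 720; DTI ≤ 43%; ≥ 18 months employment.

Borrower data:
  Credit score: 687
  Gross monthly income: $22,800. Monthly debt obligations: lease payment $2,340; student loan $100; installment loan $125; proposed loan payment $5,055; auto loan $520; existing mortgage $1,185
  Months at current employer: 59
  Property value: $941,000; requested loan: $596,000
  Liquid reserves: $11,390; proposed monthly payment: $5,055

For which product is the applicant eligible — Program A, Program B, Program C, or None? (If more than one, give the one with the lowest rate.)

Program B

Total debts = (2,340 + 100 + 125 + 5,055 + 520 + 1,185) = 9,325; DTI = 9,325/22,800 = 40.9%.
LTV = 596,000/941,000 = 63.3%.
Reserves = 11,390/5,055 = 2.3 months.
Program A: score 687 ≥ 580; DTI 40.9% > 38%; LTV 63.3% ≤ 100%; reserves 2.3 < 3 mo → does not qualify.
Program B: score 687 ≥ 660; DTI 40.9% ≤ 43%; LTV 63.3% ≤ 80%; employment 59 ≥ 12 mo → qualifies.
Program C: score 687 < 720; DTI 40.9% ≤ 43%; employment 59 ≥ 18 mo → does not qualify.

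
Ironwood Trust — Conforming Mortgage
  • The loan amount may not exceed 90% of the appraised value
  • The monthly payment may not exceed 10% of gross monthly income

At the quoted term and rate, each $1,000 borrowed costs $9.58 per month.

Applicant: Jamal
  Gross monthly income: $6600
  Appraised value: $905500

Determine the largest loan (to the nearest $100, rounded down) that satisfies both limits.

Payment cap: 10% × $6,600 = $660/month.
At $9.58 per $1,000, that supports 660/9.58 × 1,000 ≈ $68,893 → $68,800.
LTV cap: 90% × $905,500 = $814,950 → $814,900.
Binding constraint: payment-to-income.

$68,800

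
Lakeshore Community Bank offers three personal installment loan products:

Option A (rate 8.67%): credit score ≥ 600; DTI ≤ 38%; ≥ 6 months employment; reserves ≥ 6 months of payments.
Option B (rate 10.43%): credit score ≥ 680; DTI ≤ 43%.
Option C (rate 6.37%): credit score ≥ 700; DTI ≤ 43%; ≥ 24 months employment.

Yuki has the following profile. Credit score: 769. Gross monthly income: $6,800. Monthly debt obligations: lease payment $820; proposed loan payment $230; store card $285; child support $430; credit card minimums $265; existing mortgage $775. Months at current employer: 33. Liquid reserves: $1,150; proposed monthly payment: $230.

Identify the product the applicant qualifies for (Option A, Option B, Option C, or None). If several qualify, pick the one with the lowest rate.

Total debts = (820 + 230 + 285 + 430 + 265 + 775) = 2,805; DTI = 2,805/6,800 = 41.2%.
Reserves = 1,150/230 = 5.0 months.
Option A: score 769 ≥ 600; DTI 41.2% > 38%; employment 33 ≥ 6 mo; reserves 5.0 < 6 mo → does not qualify.
Option B: score 769 ≥ 680; DTI 41.2% ≤ 43% → qualifies.
Option C: score 769 ≥ 700; DTI 41.2% ≤ 43%; employment 33 ≥ 24 mo → qualifies.
Qualifying: Option B, Option C. Lowest rate is 6.37% → Option C.

Option C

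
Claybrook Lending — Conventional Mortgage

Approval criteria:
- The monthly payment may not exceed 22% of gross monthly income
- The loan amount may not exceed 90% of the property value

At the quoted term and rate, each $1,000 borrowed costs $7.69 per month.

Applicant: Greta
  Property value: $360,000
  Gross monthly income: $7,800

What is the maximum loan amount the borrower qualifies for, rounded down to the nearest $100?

$223,100

Payment cap: 22% × $7,800 = $1,716/month.
At $7.69 per $1,000, that supports 1,716/7.69 × 1,000 ≈ $223,146 → $223,100.
LTV cap: 90% × $360,000 = $324,000 → $324,000.
Binding constraint: payment-to-income.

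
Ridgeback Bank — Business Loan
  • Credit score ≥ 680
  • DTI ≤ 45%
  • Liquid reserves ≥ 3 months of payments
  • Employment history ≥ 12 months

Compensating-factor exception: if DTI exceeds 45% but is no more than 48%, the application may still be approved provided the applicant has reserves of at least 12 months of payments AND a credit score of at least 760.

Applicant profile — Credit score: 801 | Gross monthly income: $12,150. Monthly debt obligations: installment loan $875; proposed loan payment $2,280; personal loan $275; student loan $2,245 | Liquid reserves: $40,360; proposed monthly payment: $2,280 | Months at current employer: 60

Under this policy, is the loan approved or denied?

Approved

Credit score 801 ≥ 680 (meets base)
Total debts = (875 + 2,280 + 275 + 2,245) = 5,675. DTI = 5,675/12,150 = 46.7% > 45% — standard DTI limit exceeded.
Reserves = 40,360/2,280 = 17.7 months ≥ 3
Employment 60 ≥ 12 months
46.7% falls in the override range (45%–48%), so the compensating-factor test applies.
Reserves 17.7 ≥ 12 months; credit score 801 ≥ 760.
Both override conditions satisfied; DTI exception granted.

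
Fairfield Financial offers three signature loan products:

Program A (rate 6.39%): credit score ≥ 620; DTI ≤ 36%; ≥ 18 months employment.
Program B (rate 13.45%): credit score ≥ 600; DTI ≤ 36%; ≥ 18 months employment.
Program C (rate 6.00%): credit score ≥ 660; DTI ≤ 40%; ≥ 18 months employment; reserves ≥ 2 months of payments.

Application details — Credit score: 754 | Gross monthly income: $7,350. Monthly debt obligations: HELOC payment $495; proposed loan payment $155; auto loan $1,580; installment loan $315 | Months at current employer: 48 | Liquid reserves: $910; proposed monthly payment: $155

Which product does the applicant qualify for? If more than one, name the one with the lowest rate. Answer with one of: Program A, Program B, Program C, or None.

Total debts = (495 + 155 + 1,580 + 315) = 2,545; DTI = 2,545/7,350 = 34.6%.
Reserves = 910/155 = 5.9 months.
Program A: score 754 ≥ 620; DTI 34.6% ≤ 36%; employment 48 ≥ 18 mo → qualifies.
Program B: score 754 ≥ 600; DTI 34.6% ≤ 36%; employment 48 ≥ 18 mo → qualifies.
Program C: score 754 ≥ 660; DTI 34.6% ≤ 40%; employment 48 ≥ 18 mo; reserves 5.9 ≥ 2 mo → qualifies.
Qualifying: Program A, Program B, Program C. Lowest rate is 6.00% → Program C.

Program C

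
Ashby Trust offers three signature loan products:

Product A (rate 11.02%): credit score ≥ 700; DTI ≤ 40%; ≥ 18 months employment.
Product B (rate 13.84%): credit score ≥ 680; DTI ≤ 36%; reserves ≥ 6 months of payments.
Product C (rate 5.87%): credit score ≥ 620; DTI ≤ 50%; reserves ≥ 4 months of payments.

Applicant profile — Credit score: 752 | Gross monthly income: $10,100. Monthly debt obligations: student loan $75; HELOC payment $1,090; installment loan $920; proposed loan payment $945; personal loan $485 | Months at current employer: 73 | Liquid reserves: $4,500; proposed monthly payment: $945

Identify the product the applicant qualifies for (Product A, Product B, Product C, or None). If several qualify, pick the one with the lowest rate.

Product C

Total debts = (75 + 1,090 + 920 + 945 + 485) = 3,515; DTI = 3,515/10,100 = 34.8%.
Reserves = 4,500/945 = 4.8 months.
Product A: score 752 ≥ 700; DTI 34.8% ≤ 40%; employment 73 ≥ 18 mo → qualifies.
Product B: score 752 ≥ 680; DTI 34.8% ≤ 36%; reserves 4.8 < 6 mo → does not qualify.
Product C: score 752 ≥ 620; DTI 34.8% ≤ 50%; reserves 4.8 ≥ 4 mo → qualifies.
Qualifying: Product A, Product C. Lowest rate is 5.87% → Product C.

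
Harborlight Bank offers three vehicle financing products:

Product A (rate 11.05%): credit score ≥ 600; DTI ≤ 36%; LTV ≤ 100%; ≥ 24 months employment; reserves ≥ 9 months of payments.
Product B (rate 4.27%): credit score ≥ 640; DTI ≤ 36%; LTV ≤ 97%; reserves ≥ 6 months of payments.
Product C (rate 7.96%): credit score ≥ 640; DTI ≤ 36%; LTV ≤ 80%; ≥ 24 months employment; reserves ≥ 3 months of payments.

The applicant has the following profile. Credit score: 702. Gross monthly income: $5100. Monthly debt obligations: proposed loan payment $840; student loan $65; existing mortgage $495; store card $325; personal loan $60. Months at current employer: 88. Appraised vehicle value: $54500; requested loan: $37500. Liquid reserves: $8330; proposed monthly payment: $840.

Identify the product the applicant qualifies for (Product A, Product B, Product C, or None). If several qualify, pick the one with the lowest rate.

Product B

Total debts = (840 + 65 + 495 + 325 + 60) = 1,785; DTI = 1,785/5,100 = 35%.
LTV = 37,500/54,500 = 68.8%.
Reserves = 8,330/840 = 9.9 months.
Product A: score 702 ≥ 600; DTI 35% ≤ 36%; LTV 68.8% ≤ 100%; employment 88 ≥ 24 mo; reserves 9.9 ≥ 9 mo → qualifies.
Product B: score 702 ≥ 640; DTI 35% ≤ 36%; LTV 68.8% ≤ 97%; reserves 9.9 ≥ 6 mo → qualifies.
Product C: score 702 ≥ 640; DTI 35% ≤ 36%; LTV 68.8% ≤ 80%; employment 88 ≥ 24 mo; reserves 9.9 ≥ 3 mo → qualifies.
Qualifying: Product A, Product B, Product C. Lowest rate is 4.27% → Product B.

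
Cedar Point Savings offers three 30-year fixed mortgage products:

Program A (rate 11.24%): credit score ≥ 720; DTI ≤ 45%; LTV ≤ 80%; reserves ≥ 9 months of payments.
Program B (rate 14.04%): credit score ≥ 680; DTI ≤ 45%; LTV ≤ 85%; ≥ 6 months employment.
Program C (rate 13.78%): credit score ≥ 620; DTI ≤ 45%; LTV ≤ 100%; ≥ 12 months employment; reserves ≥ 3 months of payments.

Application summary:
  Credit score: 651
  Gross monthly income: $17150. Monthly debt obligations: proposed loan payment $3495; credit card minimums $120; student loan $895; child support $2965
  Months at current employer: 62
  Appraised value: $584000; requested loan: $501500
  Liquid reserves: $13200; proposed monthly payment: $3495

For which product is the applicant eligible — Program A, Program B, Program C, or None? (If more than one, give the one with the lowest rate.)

Program C

Total debts = (3,495 + 120 + 895 + 2,965) = 7,475; DTI = 7,475/17,150 = 43.6%.
LTV = 501,500/584,000 = 85.9%.
Reserves = 13,200/3,495 = 3.8 months.
Program A: score 651 < 720; DTI 43.6% ≤ 45%; LTV 85.9% > 80%; reserves 3.8 < 9 mo → does not qualify.
Program B: score 651 < 680; DTI 43.6% ≤ 45%; LTV 85.9% > 85%; employment 62 ≥ 6 mo → does not qualify.
Program C: score 651 ≥ 620; DTI 43.6% ≤ 45%; LTV 85.9% ≤ 100%; employment 62 ≥ 12 mo; reserves 3.8 ≥ 3 mo → qualifies.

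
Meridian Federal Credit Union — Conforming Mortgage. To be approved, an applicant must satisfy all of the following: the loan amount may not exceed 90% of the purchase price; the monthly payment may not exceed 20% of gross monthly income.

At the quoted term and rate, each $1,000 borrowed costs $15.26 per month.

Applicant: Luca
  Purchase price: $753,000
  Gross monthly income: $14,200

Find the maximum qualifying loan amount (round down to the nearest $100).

$186,100

Payment cap: 20% × $14,200 = $2,840/month.
At $15.26 per $1,000, that supports 2,840/15.26 × 1,000 ≈ $186,107 → $186,100.
LTV cap: 90% × $753,000 = $677,700 → $677,700.
Binding constraint: payment-to-income.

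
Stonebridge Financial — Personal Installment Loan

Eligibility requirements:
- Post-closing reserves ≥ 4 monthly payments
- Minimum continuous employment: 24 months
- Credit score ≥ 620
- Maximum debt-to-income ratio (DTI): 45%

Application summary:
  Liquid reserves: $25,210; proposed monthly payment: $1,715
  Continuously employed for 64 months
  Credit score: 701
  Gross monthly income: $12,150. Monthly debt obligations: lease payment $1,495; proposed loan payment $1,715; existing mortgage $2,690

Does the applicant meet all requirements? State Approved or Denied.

Reserves = 25,210/1,715 = 14.7 months ≥ 4
Employment 64 ≥ 24 months
Credit score 701 ≥ 620 (meets)
Total monthly debts = (1,495 + 1,715 + 2,690) = 5,900. DTI = 5,900/12,150 = 48.6% > 45%
Fails on DTI.

Denied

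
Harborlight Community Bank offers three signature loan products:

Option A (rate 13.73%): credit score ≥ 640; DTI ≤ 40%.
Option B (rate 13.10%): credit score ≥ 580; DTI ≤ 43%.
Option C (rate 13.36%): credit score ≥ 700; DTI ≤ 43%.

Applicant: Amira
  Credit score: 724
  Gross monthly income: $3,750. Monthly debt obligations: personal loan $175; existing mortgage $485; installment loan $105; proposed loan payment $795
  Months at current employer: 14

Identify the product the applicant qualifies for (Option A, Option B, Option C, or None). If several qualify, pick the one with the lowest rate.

Option B

Total debts = (175 + 485 + 105 + 795) = 1,560; DTI = 1,560/3,750 = 41.6%.
Option A: score 724 ≥ 640; DTI 41.6% > 40% → does not qualify.
Option B: score 724 ≥ 580; DTI 41.6% ≤ 43% → qualifies.
Option C: score 724 ≥ 700; DTI 41.6% ≤ 43% → qualifies.
Qualifying: Option B, Option C. Lowest rate is 13.10% → Option B.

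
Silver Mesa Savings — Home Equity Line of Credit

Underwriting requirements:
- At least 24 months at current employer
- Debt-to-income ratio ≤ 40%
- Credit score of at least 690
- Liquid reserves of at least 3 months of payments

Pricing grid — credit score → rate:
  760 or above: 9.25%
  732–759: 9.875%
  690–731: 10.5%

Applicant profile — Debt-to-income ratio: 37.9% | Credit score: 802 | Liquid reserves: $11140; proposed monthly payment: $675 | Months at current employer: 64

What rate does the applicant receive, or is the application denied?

Approved at 9.25%

Credit score 802 ≥ 690 (meets minimum)
Liquid reserves cover 11,140/675 = 16.5 months — ≥ 3 required
Employment 64 ≥ 24 months
DTI 37.9% is within the 40% limit
All requirements met. Score 802 falls in the 760 or above tier → 9.25%.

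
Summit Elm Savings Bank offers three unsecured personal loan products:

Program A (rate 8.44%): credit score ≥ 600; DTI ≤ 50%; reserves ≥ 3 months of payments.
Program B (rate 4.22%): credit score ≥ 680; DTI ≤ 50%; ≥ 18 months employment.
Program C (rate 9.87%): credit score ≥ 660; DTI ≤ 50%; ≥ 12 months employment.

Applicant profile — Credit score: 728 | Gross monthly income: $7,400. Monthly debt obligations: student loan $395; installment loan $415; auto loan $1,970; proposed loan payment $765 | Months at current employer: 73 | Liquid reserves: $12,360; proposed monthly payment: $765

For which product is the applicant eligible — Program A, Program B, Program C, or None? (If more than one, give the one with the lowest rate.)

Program B

Total debts = (395 + 415 + 1,970 + 765) = 3,545; DTI = 3,545/7,400 = 47.9%.
Reserves = 12,360/765 = 16.2 months.
Program A: score 728 ≥ 600; DTI 47.9% ≤ 50%; reserves 16.2 ≥ 3 mo → qualifies.
Program B: score 728 ≥ 680; DTI 47.9% ≤ 50%; employment 73 ≥ 18 mo → qualifies.
Program C: score 728 ≥ 660; DTI 47.9% ≤ 50%; employment 73 ≥ 12 mo → qualifies.
Qualifying: Program A, Program B, Program C. Lowest rate is 4.22% → Program B.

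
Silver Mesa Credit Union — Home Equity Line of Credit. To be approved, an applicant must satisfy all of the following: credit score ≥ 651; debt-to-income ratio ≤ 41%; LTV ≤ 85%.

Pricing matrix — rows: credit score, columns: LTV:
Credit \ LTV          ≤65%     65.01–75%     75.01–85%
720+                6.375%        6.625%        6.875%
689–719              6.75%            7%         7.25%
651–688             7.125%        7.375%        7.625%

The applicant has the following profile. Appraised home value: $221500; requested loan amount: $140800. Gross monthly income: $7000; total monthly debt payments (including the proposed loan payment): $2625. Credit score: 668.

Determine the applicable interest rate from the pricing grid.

Credit score 668 ≥ 651; DTI = 2,625/7,000 = 37.5% ≤ 41%
LTV = 140,800/221,500 = 63.6% ≤ 85%
Credit 668 → row 651–688; LTV 63.6% → column ≤65%. Grid cell → 7.125%.

7.125%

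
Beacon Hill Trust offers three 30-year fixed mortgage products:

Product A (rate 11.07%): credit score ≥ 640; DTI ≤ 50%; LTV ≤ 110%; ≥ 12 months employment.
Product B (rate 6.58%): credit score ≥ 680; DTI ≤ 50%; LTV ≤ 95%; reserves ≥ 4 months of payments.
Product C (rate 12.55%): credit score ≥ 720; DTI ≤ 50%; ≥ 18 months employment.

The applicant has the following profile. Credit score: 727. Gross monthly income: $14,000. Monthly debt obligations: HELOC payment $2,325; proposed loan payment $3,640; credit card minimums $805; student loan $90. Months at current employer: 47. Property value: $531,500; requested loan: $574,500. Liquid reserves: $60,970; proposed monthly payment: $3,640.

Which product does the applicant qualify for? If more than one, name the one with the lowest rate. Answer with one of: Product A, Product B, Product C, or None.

Total debts = (2,325 + 3,640 + 805 + 90) = 6,860; DTI = 6,860/14,000 = 49%.
LTV = 574,500/531,500 = 108.1%.
Reserves = 60,970/3,640 = 16.8 months.
Product A: score 727 ≥ 640; DTI 49% ≤ 50%; LTV 108.1% ≤ 110%; employment 47 ≥ 12 mo → qualifies.
Product B: score 727 ≥ 680; DTI 49% ≤ 50%; LTV 108.1% > 95%; reserves 16.8 ≥ 4 mo → does not qualify.
Product C: score 727 ≥ 720; DTI 49% ≤ 50%; employment 47 ≥ 18 mo → qualifies.
Qualifying: Product A, Product C. Lowest rate is 11.07% → Product A.

Product A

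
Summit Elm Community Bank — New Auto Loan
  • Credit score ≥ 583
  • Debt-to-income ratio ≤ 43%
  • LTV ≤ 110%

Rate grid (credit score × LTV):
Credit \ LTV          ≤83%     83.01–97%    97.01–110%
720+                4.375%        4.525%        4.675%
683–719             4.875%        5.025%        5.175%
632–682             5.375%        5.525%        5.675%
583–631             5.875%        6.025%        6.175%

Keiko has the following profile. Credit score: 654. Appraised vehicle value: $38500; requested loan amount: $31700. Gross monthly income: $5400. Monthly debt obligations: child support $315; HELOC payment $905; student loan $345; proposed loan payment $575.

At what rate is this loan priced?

Credit score 654 ≥ 583; Total monthly debts = (315 + 905 + 345 + 575) = 2,140. DTI = 2,140/5,400 = 39.6% ≤ 43%
LTV = 31,700/38,500 = 82.3% ≤ 110%
Row: 654 falls in 632–682. Column: 82.3% falls in ≤83%. Rate = 5.375%.

5.375%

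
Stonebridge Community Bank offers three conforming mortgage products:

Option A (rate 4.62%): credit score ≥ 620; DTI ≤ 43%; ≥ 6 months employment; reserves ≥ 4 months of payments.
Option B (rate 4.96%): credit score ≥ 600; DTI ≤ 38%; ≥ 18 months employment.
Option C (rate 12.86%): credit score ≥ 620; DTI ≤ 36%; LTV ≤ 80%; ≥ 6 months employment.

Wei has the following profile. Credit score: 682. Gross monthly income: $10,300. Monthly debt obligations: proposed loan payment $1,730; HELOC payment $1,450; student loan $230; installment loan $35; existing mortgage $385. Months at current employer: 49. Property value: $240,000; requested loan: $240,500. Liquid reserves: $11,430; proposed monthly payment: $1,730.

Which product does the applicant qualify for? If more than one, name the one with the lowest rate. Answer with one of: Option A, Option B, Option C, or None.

Option A

Total debts = (1,730 + 1,450 + 230 + 35 + 385) = 3,830; DTI = 3,830/10,300 = 37.2%.
LTV = 240,500/240,000 = 100.2%.
Reserves = 11,430/1,730 = 6.6 months.
Option A: score 682 ≥ 620; DTI 37.2% ≤ 43%; employment 49 ≥ 6 mo; reserves 6.6 ≥ 4 mo → qualifies.
Option B: score 682 ≥ 600; DTI 37.2% ≤ 38%; employment 49 ≥ 18 mo → qualifies.
Option C: score 682 ≥ 620; DTI 37.2% > 36%; LTV 100.2% > 80%; employment 49 ≥ 6 mo → does not qualify.
Qualifying: Option A, Option B. Lowest rate is 4.62% → Option A.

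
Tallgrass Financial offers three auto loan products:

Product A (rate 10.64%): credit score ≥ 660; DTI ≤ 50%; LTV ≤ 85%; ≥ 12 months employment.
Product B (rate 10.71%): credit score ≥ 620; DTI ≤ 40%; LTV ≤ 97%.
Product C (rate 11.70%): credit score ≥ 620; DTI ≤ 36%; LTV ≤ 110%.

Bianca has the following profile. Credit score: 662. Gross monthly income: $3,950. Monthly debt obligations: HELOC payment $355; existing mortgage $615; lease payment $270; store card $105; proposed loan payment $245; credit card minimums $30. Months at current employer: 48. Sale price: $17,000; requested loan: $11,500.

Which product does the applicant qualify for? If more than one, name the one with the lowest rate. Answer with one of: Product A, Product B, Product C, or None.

Total debts = (355 + 615 + 270 + 105 + 245 + 30) = 1,620; DTI = 1,620/3,950 = 41%.
LTV = 11,500/17,000 = 67.6%.
Product A: score 662 ≥ 660; DTI 41% ≤ 50%; LTV 67.6% ≤ 85%; employment 48 ≥ 12 mo → qualifies.
Product B: score 662 ≥ 620; DTI 41% > 40%; LTV 67.6% ≤ 97% → does not qualify.
Product C: score 662 ≥ 620; DTI 41% > 36%; LTV 67.6% ≤ 110% → does not qualify.

Product A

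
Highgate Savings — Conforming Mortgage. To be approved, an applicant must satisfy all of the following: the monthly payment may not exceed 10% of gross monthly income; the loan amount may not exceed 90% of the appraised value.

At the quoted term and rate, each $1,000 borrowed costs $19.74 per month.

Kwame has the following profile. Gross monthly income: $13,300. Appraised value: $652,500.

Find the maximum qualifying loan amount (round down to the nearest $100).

$67,300

Payment cap: 10% × $13,300 = $1,330/month.
At $19.74 per $1,000, that supports 1,330/19.74 × 1,000 ≈ $67,375 → $67,300.
LTV cap: 90% × $652,500 = $587,250 → $587,200.
Binding constraint: payment-to-income.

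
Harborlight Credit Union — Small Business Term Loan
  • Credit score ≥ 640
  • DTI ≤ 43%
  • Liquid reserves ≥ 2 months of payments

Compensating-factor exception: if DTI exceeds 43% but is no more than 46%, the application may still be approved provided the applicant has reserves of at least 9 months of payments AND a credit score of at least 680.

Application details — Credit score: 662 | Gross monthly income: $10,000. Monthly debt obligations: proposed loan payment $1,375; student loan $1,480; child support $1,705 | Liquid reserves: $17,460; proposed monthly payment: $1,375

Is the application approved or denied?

Credit score 662 ≥ 640 (meets base)
Total debts = (1,375 + 1,480 + 1,705) = 4,560. DTI: 4,560 ÷ 10,000 = 45.6%, over the 43% base limit.
Reserves = 17,460/1,375 = 12.7 months ≥ 2
DTI 45.6% is within the 43%–46% exception band; checking compensating factors.
Override check — reserves: 12.7 mo (ok); score: 662 (below 680).
Override conditions not both satisfied; exception does not apply.

Denied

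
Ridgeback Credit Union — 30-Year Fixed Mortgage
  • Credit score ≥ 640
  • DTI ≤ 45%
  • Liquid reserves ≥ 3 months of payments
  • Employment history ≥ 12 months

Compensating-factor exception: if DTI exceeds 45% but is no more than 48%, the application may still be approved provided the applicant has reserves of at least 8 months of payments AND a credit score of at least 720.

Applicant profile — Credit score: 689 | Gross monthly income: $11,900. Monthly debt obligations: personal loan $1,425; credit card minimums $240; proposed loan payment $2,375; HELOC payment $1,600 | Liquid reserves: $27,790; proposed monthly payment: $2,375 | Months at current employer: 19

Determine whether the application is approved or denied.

Credit score 689 ≥ 640 (meets base)
Total debts = (1,425 + 240 + 2,375 + 1,600) = 5,640. DTI: 5,640 ÷ 11,900 = 47.4%, over the 45% base limit.
Reserves: 27,790 ÷ 2,375 = 11.7 months (meets 3-month minimum)
Employment 19 ≥ 12 months
DTI 47.4% is within the 45%–48% exception band; checking compensating factors.
Override check — reserves: 11.7 mo (ok); score: 689 (below 720).
Compensating-factor requirement not fully met.

Denied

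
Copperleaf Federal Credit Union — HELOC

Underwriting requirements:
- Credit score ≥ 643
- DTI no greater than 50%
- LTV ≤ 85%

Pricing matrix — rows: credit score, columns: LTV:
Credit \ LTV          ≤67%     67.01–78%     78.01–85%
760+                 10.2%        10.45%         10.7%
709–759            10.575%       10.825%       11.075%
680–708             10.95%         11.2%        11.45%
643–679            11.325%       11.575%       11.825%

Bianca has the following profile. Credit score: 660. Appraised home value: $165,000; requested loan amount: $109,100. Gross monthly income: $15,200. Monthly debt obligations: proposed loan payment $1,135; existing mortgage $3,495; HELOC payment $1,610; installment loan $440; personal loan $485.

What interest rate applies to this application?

Credit score 660 ≥ 643; Total monthly debts = (1,135 + 3,495 + 1,610 + 440 + 485) = 7,165. DTI = 7,165/15,200 = 47.1% ≤ 50%
LTV: 109,100 ÷ 165,000 = 66.1%, within 85% cap
Row: 660 falls in 643–679. Column: 66.1% falls in ≤67%. Rate = 11.325%.

11.325%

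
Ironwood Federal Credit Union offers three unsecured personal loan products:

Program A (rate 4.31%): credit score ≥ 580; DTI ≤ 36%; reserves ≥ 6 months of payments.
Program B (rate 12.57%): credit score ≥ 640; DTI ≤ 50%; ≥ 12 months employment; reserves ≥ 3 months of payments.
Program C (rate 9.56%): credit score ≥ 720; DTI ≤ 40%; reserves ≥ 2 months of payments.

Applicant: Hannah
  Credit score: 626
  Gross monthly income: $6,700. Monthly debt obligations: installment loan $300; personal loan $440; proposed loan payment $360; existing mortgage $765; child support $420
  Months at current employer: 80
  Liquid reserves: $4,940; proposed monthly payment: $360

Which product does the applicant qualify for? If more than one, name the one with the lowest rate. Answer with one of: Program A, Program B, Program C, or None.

Program A

Total debts = (300 + 440 + 360 + 765 + 420) = 2,285; DTI = 2,285/6,700 = 34.1%.
Reserves = 4,940/360 = 13.7 months.
Program A: score 626 ≥ 580; DTI 34.1% ≤ 36%; reserves 13.7 ≥ 6 mo → qualifies.
Program B: score 626 < 640; DTI 34.1% ≤ 50%; employment 80 ≥ 12 mo; reserves 13.7 ≥ 3 mo → does not qualify.
Program C: score 626 < 720; DTI 34.1% ≤ 40%; reserves 13.7 ≥ 2 mo → does not qualify.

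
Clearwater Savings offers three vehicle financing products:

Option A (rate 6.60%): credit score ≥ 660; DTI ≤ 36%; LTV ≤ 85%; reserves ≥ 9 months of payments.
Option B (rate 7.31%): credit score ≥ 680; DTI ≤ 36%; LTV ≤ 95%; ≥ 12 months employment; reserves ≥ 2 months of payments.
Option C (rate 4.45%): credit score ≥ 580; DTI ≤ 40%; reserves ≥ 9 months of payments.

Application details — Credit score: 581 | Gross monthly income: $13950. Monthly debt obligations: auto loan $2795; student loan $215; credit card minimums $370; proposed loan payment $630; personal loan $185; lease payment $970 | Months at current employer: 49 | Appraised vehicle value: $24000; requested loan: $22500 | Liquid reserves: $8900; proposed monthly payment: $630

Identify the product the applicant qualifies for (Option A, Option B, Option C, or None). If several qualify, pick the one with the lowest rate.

Total debts = (2,795 + 215 + 370 + 630 + 185 + 970) = 5,165; DTI = 5,165/13,950 = 37%.
LTV = 22,500/24,000 = 93.8%.
Reserves = 8,900/630 = 14.1 months.
Option A: score 581 < 660; DTI 37% > 36%; LTV 93.8% > 85%; reserves 14.1 ≥ 9 mo → does not qualify.
Option B: score 581 < 680; DTI 37% > 36%; LTV 93.8% ≤ 95%; employment 49 ≥ 12 mo; reserves 14.1 ≥ 2 mo → does not qualify.
Option C: score 581 ≥ 580; DTI 37% ≤ 40%; reserves 14.1 ≥ 9 mo → qualifies.

Option C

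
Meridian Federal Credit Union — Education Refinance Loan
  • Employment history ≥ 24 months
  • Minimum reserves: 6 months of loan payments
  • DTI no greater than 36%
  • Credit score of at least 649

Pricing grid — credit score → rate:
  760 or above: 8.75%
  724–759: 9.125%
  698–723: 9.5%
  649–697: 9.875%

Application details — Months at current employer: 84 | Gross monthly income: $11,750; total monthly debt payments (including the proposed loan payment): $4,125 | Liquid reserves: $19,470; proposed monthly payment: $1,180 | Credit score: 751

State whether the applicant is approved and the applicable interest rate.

Approved at 9.125%

Credit score 751 ≥ 649 (meets minimum)
Employment 84 ≥ 24 months
DTI: 4,125 ÷ 11,750 = 35.1%, within the 36% cap
Reserves = 19,470/1,180 = 16.5 months ≥ 6
All requirements met. Score 751 falls in the 724–759 tier → 9.125%.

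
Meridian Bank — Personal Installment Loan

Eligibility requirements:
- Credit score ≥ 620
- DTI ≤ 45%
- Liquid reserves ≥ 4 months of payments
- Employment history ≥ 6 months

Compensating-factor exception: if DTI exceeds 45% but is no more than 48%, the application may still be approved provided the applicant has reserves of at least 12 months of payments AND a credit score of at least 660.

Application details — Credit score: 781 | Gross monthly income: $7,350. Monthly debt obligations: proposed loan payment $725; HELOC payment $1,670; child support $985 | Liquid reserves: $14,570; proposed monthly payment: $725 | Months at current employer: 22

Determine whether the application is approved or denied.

Approved

Credit score 781 ≥ 620 (meets base)
Total debts = (725 + 1,670 + 985) = 3,380. DTI: 3,380 ÷ 7,350 = 46%, over the 45% base limit.
Reserves: 14,570 ÷ 725 = 20.1 months (meets 4-month minimum)
Employment 22 ≥ 6 months
DTI 46% is within the 45%–48% exception band; checking compensating factors.
Reserves 20.1 ≥ 12 months; credit score 781 ≥ 660.
Both override conditions satisfied; DTI exception granted.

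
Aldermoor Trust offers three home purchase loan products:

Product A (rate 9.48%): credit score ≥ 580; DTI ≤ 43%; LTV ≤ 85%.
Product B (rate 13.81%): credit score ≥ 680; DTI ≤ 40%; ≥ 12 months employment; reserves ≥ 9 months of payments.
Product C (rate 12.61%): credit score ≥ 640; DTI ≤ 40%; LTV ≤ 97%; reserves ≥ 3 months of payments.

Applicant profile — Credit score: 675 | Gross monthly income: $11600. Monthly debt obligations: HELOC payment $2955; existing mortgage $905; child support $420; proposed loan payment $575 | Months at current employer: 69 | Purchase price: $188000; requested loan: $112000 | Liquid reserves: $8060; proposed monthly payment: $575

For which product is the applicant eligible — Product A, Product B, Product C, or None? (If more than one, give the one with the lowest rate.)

Total debts = (2,955 + 905 + 420 + 575) = 4,855; DTI = 4,855/11,600 = 41.9%.
LTV = 112,000/188,000 = 59.6%.
Reserves = 8,060/575 = 14.0 months.
Product A: score 675 ≥ 580; DTI 41.9% ≤ 43%; LTV 59.6% ≤ 85% → qualifies.
Product B: score 675 < 680; DTI 41.9% > 40%; employment 69 ≥ 12 mo; reserves 14.0 ≥ 9 mo → does not qualify.
Product C: score 675 ≥ 640; DTI 41.9% > 40%; LTV 59.6% ≤ 97%; reserves 14.0 ≥ 3 mo → does not qualify.

Product A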